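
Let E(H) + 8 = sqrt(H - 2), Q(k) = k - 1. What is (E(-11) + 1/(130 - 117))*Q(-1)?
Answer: 206/13 - 2*I*sqrt(13) ≈ 15.846 - 7.2111*I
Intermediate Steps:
Q(k) = -1 + k
E(H) = -8 + sqrt(-2 + H) (E(H) = -8 + sqrt(H - 2) = -8 + sqrt(-2 + H))
(E(-11) + 1/(130 - 117))*Q(-1) = ((-8 + sqrt(-2 - 11)) + 1/(130 - 117))*(-1 - 1) = ((-8 + sqrt(-13)) + 1/13)*(-2) = ((-8 + I*sqrt(13)) + 1/13)*(-2) = (-103/13 + I*sqrt(13))*(-2) = 206/13 - 2*I*sqrt(13)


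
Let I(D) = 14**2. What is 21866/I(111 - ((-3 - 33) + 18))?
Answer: 10933/98 ≈ 111.56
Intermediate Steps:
I(D) = 196
21866/I(111 - ((-3 - 33) + 18)) = 21866/196 = 21866*(1/196) = 10933/98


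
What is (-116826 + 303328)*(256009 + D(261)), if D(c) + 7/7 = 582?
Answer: 47854548180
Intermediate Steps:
D(c) = 581 (D(c) = -1 + 582 = 581)
(-116826 + 303328)*(256009 + D(261)) = (-116826 + 303328)*(256009 + 581) = 186502*256590 = 47854548180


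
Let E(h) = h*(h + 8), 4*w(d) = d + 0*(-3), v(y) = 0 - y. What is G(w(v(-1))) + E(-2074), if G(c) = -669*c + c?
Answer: 4284717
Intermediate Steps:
v(y) = -y
w(d) = d/4 (w(d) = (d + 0*(-3))/4 = (d + 0)/4 = d/4)
G(c) = -668*c
E(h) = h*(8 + h)
G(w(v(-1))) + E(-2074) = -167*(-1*(-1)) - 2074*(8 - 2074) = -167 - 2074*(-2066) = -668*¼ + 4284884 = -167 + 4284884 = 4284717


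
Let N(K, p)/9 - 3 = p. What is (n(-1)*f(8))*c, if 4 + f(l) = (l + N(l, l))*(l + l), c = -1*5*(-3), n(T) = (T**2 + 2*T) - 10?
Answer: -281820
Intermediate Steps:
N(K, p) = 27 + 9*p
n(T) = -10 + T**2 + 2*T
c = 15 (c = -5*(-3) = 15)
f(l) = -4 + 2*l*(27 + 10*l) (f(l) = -4 + (l + (27 + 9*l))*(l + l) = -4 + (27 + 10*l)*(2*l) = -4 + 2*l*(27 + 10*l))
(n(-1)*f(8))*c = ((-10 + (-1)**2 + 2*(-1))*(-4 + 20*8**2 + 54*8))*15 = ((-10 + 1 - 2)*(-4 + 20*64 + 432))*15 = -11*(-4 + 1280 + 432)*15 = -11*1708*15 = -18788*15 = -281820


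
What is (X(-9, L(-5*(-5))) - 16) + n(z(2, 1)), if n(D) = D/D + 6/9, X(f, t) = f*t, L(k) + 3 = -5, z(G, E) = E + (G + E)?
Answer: 173/3 ≈ 57.667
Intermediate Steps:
z(G, E) = G + 2*E (z(G, E) = E + (E + G) = G + 2*E)
L(k) = -8 (L(k) = -3 - 5 = -8)
n(D) = 5/3 (n(D) = 1 + 6*(1/9) = 1 + 2/3 = 5/3)
(X(-9, L(-5*(-5))) - 16) + n(z(2, 1)) = (-9*(-8) - 16) + 5/3 = (72 - 16) + 5/3 = 56 + 5/3 = 173/3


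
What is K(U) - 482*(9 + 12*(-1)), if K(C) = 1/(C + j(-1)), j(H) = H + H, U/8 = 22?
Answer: 251605/174 ≈ 1446.0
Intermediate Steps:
U = 176 (U = 8*22 = 176)
j(H) = 2*H
K(C) = 1/(-2 + C) (K(C) = 1/(C + 2*(-1)) = 1/(C - 2) = 1/(-2 + C))
K(U) - 482*(9 + 12*(-1)) = 1/(-2 + 176) - 482*(9 + 12*(-1)) = 1/174 - 482*(9 - 12) = 1/174 - 482*(-3) = 1/174 + 1446 = 251605/174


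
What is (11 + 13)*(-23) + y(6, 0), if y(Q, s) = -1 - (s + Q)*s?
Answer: -553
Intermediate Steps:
y(Q, s) = -1 - s*(Q + s) (y(Q, s) = -1 - (Q + s)*s = -1 - s*(Q + s))
(11 + 13)*(-23) + y(6, 0) = (11 + 13)*(-23) + (-1 - 1*0² - 1*6*0) = 24*(-23) + (-1 - 1*0 + 0) = -552 + (-1 + 0 + 0) = -552 - 1 = -553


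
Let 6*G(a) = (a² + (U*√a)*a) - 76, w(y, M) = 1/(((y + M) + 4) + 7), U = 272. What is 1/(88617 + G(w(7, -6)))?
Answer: 3890751840/344737477399601 - 27648*√3/344737477399601 ≈ 1.1286e-5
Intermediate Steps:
w(y, M) = 1/(11 + M + y) (w(y, M) = 1/(((M + y) + 4) + 7) = 1/((4 + M + y) + 7) = 1/(11 + M + y))
G(a) = -38/3 + a²/6 + 136*a^(3/2)/3 (G(a) = ((a² + (272*√a)*a) - 76)/6 = ((a² + 272*a^(3/2)) - 76)/6 = (-76 + a² + 272*a^(3/2))/6 = -38/3 + a²/6 + 136*a^(3/2)/3)
1/(88617 + G(w(7, -6))) = 1/(88617 + (-38/3 + (1/(11 - 6 + 7))²/6 + 136*(1/(11 - 6 + 7))^(3/2)/3)) = 1/(88617 + (-38/3 + (1/12)²/6 + 136*(1/12)^(3/2)/3)) = 1/(88617 + (-38/3 + (⅙)*(1/144) + 136*(√3/72)/3)) = 1/(88617 + (-38/3 + 1/864 + 17*√3/27)) = 1/(88617 + (-10943/864 + 17*√3/27)) = 1/(76554145/864 + 17*√3/27)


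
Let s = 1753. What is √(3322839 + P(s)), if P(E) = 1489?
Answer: 2*√831082 ≈ 1823.3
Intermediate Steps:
√(3322839 + P(s)) = √(3322839 + 1489) = √3324328 = 2*√831082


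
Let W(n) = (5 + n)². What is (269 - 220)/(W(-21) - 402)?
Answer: -49/146 ≈ -0.33562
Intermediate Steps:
(269 - 220)/(W(-21) - 402) = (269 - 220)/((5 - 21)² - 402) = 49/((-16)² - 402) = 49/(256 - 402) = 49/(-146) = 49*(-1/146) = -49/146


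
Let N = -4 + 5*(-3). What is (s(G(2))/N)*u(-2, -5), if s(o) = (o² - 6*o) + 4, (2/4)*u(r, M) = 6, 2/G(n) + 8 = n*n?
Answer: -87/19 ≈ -4.5789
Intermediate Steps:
G(n) = 2/(-8 + n²) (G(n) = 2/(-8 + n*n) = 2/(-8 + n²))
N = -19 (N = -4 - 15 = -19)
u(r, M) = 12 (u(r, M) = 2*6 = 12)
s(o) = 4 + o² - 6*o
(s(G(2))/N)*u(-2, -5) = ((4 + (2/(-8 + 2²))² - 12/(-8 + 2²))/(-19))*12 = -(4 + (2/(-8 + 4))² - 12/(-8 + 4))/19*12 = -(4 + (2/(-4))² - 12/(-4))/19*12 = -(4 + (2*(-¼))² - 12*(-1)/4)/19*12 = -(4 + (-½)² - 6*(-½))/19*12 = -(4 + ¼ + 3)/19*12 = -1/19*29/4*12 = -29/76*12 = -87/19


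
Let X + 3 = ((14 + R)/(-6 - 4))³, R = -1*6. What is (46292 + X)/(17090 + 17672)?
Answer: 5786061/4345250 ≈ 1.3316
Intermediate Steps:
R = -6
X = -439/125 (X = -3 + ((14 - 6)/(-6 - 4))³ = -3 + (8/(-10))³ = -3 + (8*(-⅒))³ = -3 + (-⅘)³ = -3 - 64/125 = -439/125 ≈ -3.5120)
(46292 + X)/(17090 + 17672) = (46292 - 439/125)/(17090 + 17672) = (5786061/125)/34762 = (5786061/125)*(1/34762) = 5786061/4345250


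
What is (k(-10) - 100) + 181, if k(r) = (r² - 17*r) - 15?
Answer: 336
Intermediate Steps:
k(r) = -15 + r² - 17*r
(k(-10) - 100) + 181 = ((-15 + (-10)² - 17*(-10)) - 100) + 181 = ((-15 + 100 + 170) - 100) + 181 = (255 - 100) + 181 = 155 + 181 = 336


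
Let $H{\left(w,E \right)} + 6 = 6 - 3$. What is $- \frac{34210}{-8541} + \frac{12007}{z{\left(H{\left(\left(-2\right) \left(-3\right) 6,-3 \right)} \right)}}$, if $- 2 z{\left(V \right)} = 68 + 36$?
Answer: $- \frac{7751759}{34164} \approx -226.9$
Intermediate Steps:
$H{\left(w,E \right)} = -3$ ($H{\left(w,E \right)} = -6 + \left(6 - 3\right) = -6 + 3 = -3$)
$z{\left(V \right)} = -52$ ($z{\left(V \right)} = - \frac{68 + 36}{2} = \left(- \frac{1}{2}\right) 104 = -52$)
$- \frac{34210}{-8541} + \frac{12007}{z{\left(H{\left(\left(-2\right) \left(-3\right) 6,-3 \right)} \right)}} = - \frac{34210}{-8541} + \frac{12007}{-52} = \left(-34210\right) \left(- \frac{1}{8541}\right) + 12007 \left(- \frac{1}{52}\right) = \frac{34210}{8541} - \frac{12007}{52} = - \frac{7751759}{34164}$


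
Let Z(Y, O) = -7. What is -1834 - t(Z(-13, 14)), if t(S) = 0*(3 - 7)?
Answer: -1834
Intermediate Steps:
t(S) = 0 (t(S) = 0*(-4) = 0)
-1834 - t(Z(-13, 14)) = -1834 - 1*0 = -1834 + 0 = -1834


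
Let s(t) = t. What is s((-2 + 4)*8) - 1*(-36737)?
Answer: 36753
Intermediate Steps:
s((-2 + 4)*8) - 1*(-36737) = (-2 + 4)*8 - 1*(-36737) = 2*8 + 36737 = 16 + 36737 = 36753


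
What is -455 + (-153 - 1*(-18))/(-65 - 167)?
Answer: -105425/232 ≈ -454.42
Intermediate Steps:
-455 + (-153 - 1*(-18))/(-65 - 167) = -455 + (-153 + 18)/(-232) = -455 - 135*(-1/232) = -455 + 135/232 = -105425/232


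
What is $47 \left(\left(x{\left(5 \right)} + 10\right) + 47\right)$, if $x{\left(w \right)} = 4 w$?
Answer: $3619$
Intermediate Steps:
$47 \left(\left(x{\left(5 \right)} + 10\right) + 47\right) = 47 \left(\left(4 \cdot 5 + 10\right) + 47\right) = 47 \left(\left(20 + 10\right) + 47\right) = 47 \left(30 + 47\right) = 47 \cdot 77 = 3619$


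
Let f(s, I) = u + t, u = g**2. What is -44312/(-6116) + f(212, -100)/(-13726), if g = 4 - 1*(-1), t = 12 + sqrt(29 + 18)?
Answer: 152000055/20987054 - sqrt(47)/13726 ≈ 7.2421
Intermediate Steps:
t = 12 + sqrt(47) ≈ 18.856
g = 5 (g = 4 + 1 = 5)
u = 25 (u = 5**2 = 25)
f(s, I) = 37 + sqrt(47) (f(s, I) = 25 + (12 + sqrt(47)) = 37 + sqrt(47))
-44312/(-6116) + f(212, -100)/(-13726) = -44312/(-6116) + (37 + sqrt(47))/(-13726) = -44312*(-1/6116) + (37 + sqrt(47))*(-1/13726) = 11078/1529 + (-37/13726 - sqrt(47)/13726) = 152000055/20987054 - sqrt(47)/13726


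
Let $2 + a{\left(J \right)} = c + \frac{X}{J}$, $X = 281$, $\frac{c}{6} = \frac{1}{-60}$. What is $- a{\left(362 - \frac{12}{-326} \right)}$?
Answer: $\frac{390611}{295060} \approx 1.3238$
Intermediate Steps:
$c = - \frac{1}{10}$ ($c = \frac{6}{-60} = 6 \left(- \frac{1}{60}\right) = - \frac{1}{10} \approx -0.1$)
$a{\left(J \right)} = - \frac{21}{10} + \frac{281}{J}$ ($a{\left(J \right)} = -2 - \left(\frac{1}{10} - \frac{281}{J}\right) = - \frac{21}{10} + \frac{281}{J}$)
$- a{\left(362 - \frac{12}{-326} \right)} = - (- \frac{21}{10} + \frac{281}{362 - \frac{12}{-326}}) = - (- \frac{21}{10} + \frac{281}{362 - 12 \left(- \frac{1}{326}\right)}) = - (- \frac{21}{10} + \frac{281}{362 - - \frac{6}{163}}) = - (- \frac{21}{10} + \frac{281}{362 + \frac{6}{163}}) = - (- \frac{21}{10} + \frac{281}{\frac{59012}{163}}) = - (- \frac{21}{10} + 281 \cdot \frac{163}{59012}) = - (- \frac{21}{10} + \frac{45803}{59012}) = \left(-1\right) \left(- \frac{390611}{295060}\right) = \frac{390611}{295060}$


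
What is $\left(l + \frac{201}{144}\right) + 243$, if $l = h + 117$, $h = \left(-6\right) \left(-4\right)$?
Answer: $\frac{18499}{48} \approx 385.4$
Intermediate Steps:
$h = 24$
$l = 141$ ($l = 24 + 117 = 141$)
$\left(l + \frac{201}{144}\right) + 243 = \left(141 + \frac{201}{144}\right) + 243 = \left(141 + 201 \cdot \frac{1}{144}\right) + 243 = \left(141 + \frac{67}{48}\right) + 243 = \frac{6835}{48} + 243 = \frac{18499}{48}$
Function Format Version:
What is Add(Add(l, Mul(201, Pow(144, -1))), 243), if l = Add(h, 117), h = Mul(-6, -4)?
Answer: Rational(18499, 48) ≈ 385.40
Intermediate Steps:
h = 24
l = 141 (l = Add(24, 117) = 141)
Add(Add(l, Mul(201, Pow(144, -1))), 243) = Add(Add(141, Mul(201, Pow(144, -1))), 243) = Add(Add(141, Mul(201, Rational(1, 144))), 243) = Add(Add(141, Rational(67, 48)), 243) = Add(Rational(6835, 48), 243) = Rational(18499, 48)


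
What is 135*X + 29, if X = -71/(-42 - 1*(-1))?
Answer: 10774/41 ≈ 262.78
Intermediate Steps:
X = 71/41 (X = -71/(-42 + 1) = -71/(-41) = -71*(-1/41) = 71/41 ≈ 1.7317)
135*X + 29 = 135*(71/41) + 29 = 9585/41 + 29 = 10774/41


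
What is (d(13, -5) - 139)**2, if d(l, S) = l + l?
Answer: 12769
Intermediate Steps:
d(l, S) = 2*l
(d(13, -5) - 139)**2 = (2*13 - 139)**2 = (26 - 139)**2 = (-113)**2 = 12769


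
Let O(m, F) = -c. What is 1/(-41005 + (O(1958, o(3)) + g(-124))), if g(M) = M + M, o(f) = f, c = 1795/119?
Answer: -119/4910902 ≈ -2.4232e-5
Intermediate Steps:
c = 1795/119 (c = 1795*(1/119) = 1795/119 ≈ 15.084)
O(m, F) = -1795/119 (O(m, F) = -1*1795/119 = -1795/119)
g(M) = 2*M
1/(-41005 + (O(1958, o(3)) + g(-124))) = 1/(-41005 + (-1795/119 + 2*(-124))) = 1/(-41005 + (-1795/119 - 248)) = 1/(-41005 - 31307/119) = 1/(-4910902/119) = -119/4910902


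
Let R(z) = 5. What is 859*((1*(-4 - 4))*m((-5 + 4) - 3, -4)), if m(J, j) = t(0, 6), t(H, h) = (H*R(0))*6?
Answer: 0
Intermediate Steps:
t(H, h) = 30*H (t(H, h) = (H*5)*6 = (5*H)*6 = 30*H)
m(J, j) = 0 (m(J, j) = 30*0 = 0)
859*((1*(-4 - 4))*m((-5 + 4) - 3, -4)) = 859*((1*(-4 - 4))*0) = 859*((1*(-8))*0) = 859*(-8*0) = 859*0 = 0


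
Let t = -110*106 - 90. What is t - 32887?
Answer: -44637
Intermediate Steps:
t = -11750 (t = -11660 - 90 = -11750)
t - 32887 = -11750 - 32887 = -44637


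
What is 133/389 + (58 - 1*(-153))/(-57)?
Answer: -74498/22173 ≈ -3.3599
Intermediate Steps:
133/389 + (58 - 1*(-153))/(-57) = 133*(1/389) + (58 + 153)*(-1/57) = 133/389 + 211*(-1/57) = 133/389 - 211/57 = -74498/22173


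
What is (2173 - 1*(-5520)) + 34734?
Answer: 42427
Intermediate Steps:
(2173 - 1*(-5520)) + 34734 = (2173 + 5520) + 34734 = 7693 + 34734 = 42427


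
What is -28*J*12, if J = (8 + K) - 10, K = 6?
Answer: -1344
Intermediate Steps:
J = 4 (J = (8 + 6) - 10 = 14 - 10 = 4)
-28*J*12 = -28*4*12 = -112*12 = -1344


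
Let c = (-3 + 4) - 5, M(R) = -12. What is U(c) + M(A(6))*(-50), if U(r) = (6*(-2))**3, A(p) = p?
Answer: -1128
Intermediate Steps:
c = -4 (c = 1 - 5 = -4)
U(r) = -1728 (U(r) = (-12)**3 = -1728)
U(c) + M(A(6))*(-50) = -1728 - 12*(-50) = -1728 + 600 = -1128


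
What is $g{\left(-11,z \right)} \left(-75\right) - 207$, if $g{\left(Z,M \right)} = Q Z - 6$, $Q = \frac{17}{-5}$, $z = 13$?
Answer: $-2562$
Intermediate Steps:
$Q = - \frac{17}{5}$ ($Q = 17 \left(- \frac{1}{5}\right) = - \frac{17}{5} \approx -3.4$)
$g{\left(Z,M \right)} = -6 - \frac{17 Z}{5}$ ($g{\left(Z,M \right)} = - \frac{17 Z}{5} - 6 = -6 - \frac{17 Z}{5}$)
$g{\left(-11,z \right)} \left(-75\right) - 207 = \left(-6 - - \frac{187}{5}\right) \left(-75\right) - 207 = \left(-6 + \frac{187}{5}\right) \left(-75\right) - 207 = \frac{157}{5} \left(-75\right) - 207 = -2355 - 207 = -2562$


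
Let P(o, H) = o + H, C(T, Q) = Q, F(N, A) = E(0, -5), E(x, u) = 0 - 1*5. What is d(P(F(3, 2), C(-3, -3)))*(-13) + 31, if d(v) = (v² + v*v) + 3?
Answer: -1672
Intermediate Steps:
E(x, u) = -5 (E(x, u) = 0 - 5 = -5)
F(N, A) = -5
P(o, H) = H + o
d(v) = 3 + 2*v² (d(v) = (v² + v²) + 3 = 2*v² + 3 = 3 + 2*v²)
d(P(F(3, 2), C(-3, -3)))*(-13) + 31 = (3 + 2*(-3 - 5)²)*(-13) + 31 = (3 + 2*(-8)²)*(-13) + 31 = (3 + 2*64)*(-13) + 31 = (3 + 128)*(-13) + 31 = 131*(-13) + 31 = -1703 + 31 = -1672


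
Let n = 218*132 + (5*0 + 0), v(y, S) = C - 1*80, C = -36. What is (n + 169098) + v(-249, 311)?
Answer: 197758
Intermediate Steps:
v(y, S) = -116 (v(y, S) = -36 - 1*80 = -36 - 80 = -116)
n = 28776 (n = 28776 + (0 + 0) = 28776 + 0 = 28776)
(n + 169098) + v(-249, 311) = (28776 + 169098) - 116 = 197874 - 116 = 197758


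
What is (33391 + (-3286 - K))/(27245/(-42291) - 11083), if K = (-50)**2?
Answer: -1167443055/468738398 ≈ -2.4906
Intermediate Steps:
K = 2500
(33391 + (-3286 - K))/(27245/(-42291) - 11083) = (33391 + (-3286 - 1*2500))/(27245/(-42291) - 11083) = (33391 + (-3286 - 2500))/(27245*(-1/42291) - 11083) = (33391 - 5786)/(-27245/42291 - 11083) = 27605/(-468738398/42291) = 27605*(-42291/468738398) = -1167443055/468738398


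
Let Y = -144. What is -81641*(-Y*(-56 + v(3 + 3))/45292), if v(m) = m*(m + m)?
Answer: -47025216/11323 ≈ -4153.1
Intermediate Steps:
v(m) = 2*m² (v(m) = m*(2*m) = 2*m²)
-81641*(-Y*(-56 + v(3 + 3))/45292) = -(-164588256/11323 + 5878152*(3 + 3)²/11323) = -81641/((-45292*(-1/(144*(-56 + 2*6²))))) = -81641/((-45292*(-1/(144*(-56 + 2*36))))) = -81641/((-45292*(-1/(144*(-56 + 72))))) = -81641/((-45292/((-144*16)))) = -81641/((-45292/(-2304))) = -81641/((-45292*(-1/2304))) = -81641/11323/576 = -81641*576/11323 = -47025216/11323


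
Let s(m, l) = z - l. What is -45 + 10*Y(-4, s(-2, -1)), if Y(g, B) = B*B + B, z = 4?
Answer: 255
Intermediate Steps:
s(m, l) = 4 - l
Y(g, B) = B + B² (Y(g, B) = B² + B = B + B²)
-45 + 10*Y(-4, s(-2, -1)) = -45 + 10*((4 - 1*(-1))*(1 + (4 - 1*(-1)))) = -45 + 10*((4 + 1)*(1 + (4 + 1))) = -45 + 10*(5*(1 + 5)) = -45 + 10*(5*6) = -45 + 10*30 = -45 + 300 = 255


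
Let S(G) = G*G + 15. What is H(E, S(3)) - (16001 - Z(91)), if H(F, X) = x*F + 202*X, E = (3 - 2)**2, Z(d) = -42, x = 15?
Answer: -11180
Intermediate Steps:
E = 1 (E = 1**2 = 1)
S(G) = 15 + G**2 (S(G) = G**2 + 15 = 15 + G**2)
H(F, X) = 15*F + 202*X
H(E, S(3)) - (16001 - Z(91)) = (15*1 + 202*(15 + 3**2)) - (16001 - 1*(-42)) = (15 + 202*(15 + 9)) - (16001 + 42) = (15 + 202*24) - 1*16043 = (15 + 4848) - 16043 = 4863 - 16043 = -11180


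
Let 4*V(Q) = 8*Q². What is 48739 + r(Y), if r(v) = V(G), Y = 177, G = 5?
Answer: 48789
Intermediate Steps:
V(Q) = 2*Q² (V(Q) = (8*Q²)/4 = 2*Q²)
r(v) = 50 (r(v) = 2*5² = 2*25 = 50)
48739 + r(Y) = 48739 + 50 = 48789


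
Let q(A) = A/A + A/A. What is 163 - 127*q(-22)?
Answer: -91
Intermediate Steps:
q(A) = 2 (q(A) = 1 + 1 = 2)
163 - 127*q(-22) = 163 - 127*2 = 163 - 254 = -91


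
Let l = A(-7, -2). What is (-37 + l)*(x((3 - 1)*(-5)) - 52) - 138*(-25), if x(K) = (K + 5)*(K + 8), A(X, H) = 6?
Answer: 4752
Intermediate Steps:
x(K) = (5 + K)*(8 + K)
l = 6
(-37 + l)*(x((3 - 1)*(-5)) - 52) - 138*(-25) = (-37 + 6)*((40 + ((3 - 1)*(-5))**2 + 13*((3 - 1)*(-5))) - 52) - 138*(-25) = -31*((40 + (2*(-5))**2 + 13*(2*(-5))) - 52) + 3450 = -31*((40 + (-10)**2 + 13*(-10)) - 52) + 3450 = -31*((40 + 100 - 130) - 52) + 3450 = -31*(10 - 52) + 3450 = -31*(-42) + 3450 = 1302 + 3450 = 4752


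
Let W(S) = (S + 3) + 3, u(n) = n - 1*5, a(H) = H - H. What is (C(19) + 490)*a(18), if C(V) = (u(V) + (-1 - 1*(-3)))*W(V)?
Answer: 0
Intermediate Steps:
a(H) = 0
u(n) = -5 + n (u(n) = n - 5 = -5 + n)
W(S) = 6 + S (W(S) = (3 + S) + 3 = 6 + S)
C(V) = (-3 + V)*(6 + V) (C(V) = ((-5 + V) + (-1 - 1*(-3)))*(6 + V) = ((-5 + V) + (-1 + 3))*(6 + V) = ((-5 + V) + 2)*(6 + V) = (-3 + V)*(6 + V))
(C(19) + 490)*a(18) = ((-3 + 19)*(6 + 19) + 490)*0 = (16*25 + 490)*0 = (400 + 490)*0 = 890*0 = 0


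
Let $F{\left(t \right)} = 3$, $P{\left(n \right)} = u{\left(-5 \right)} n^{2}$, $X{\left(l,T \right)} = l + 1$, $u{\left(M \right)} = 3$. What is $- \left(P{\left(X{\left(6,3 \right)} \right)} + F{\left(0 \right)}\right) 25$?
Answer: $-3750$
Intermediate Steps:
$X{\left(l,T \right)} = 1 + l$
$P{\left(n \right)} = 3 n^{2}$
$- \left(P{\left(X{\left(6,3 \right)} \right)} + F{\left(0 \right)}\right) 25 = - \left(3 \left(1 + 6\right)^{2} + 3\right) 25 = - \left(3 \cdot 7^{2} + 3\right) 25 = - \left(3 \cdot 49 + 3\right) 25 = - \left(147 + 3\right) 25 = - 150 \cdot 25 = \left(-1\right) 3750 = -3750$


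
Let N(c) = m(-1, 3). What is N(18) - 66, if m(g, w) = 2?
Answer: -64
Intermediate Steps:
N(c) = 2
N(18) - 66 = 2 - 66 = -64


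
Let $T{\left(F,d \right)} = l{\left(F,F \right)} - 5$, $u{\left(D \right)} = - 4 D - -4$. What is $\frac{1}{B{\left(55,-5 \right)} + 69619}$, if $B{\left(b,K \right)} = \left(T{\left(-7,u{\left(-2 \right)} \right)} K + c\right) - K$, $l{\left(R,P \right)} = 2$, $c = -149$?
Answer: $\frac{1}{69490} \approx 1.4391 \cdot 10^{-5}$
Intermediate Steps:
$u{\left(D \right)} = 4 - 4 D$ ($u{\left(D \right)} = - 4 D + 4 = 4 - 4 D$)
$T{\left(F,d \right)} = -3$ ($T{\left(F,d \right)} = 2 - 5 = -3$)
$B{\left(b,K \right)} = -149 - 4 K$ ($B{\left(b,K \right)} = \left(- 3 K - 149\right) - K = \left(-149 - 3 K\right) - K = -149 - 4 K$)
$\frac{1}{B{\left(55,-5 \right)} + 69619} = \frac{1}{\left(-149 - -20\right) + 69619} = \frac{1}{\left(-149 + 20\right) + 69619} = \frac{1}{-129 + 69619} = \frac{1}{69490}$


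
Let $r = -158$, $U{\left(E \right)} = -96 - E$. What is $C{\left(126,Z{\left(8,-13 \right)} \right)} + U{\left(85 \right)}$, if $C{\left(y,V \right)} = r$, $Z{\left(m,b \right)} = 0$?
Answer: $-339$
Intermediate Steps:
$C{\left(y,V \right)} = -158$
$C{\left(126,Z{\left(8,-13 \right)} \right)} + U{\left(85 \right)} = -158 - 181 = -339$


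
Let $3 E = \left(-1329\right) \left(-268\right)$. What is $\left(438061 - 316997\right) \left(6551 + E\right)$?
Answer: $15166292600$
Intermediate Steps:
$E = 118724$ ($E = \frac{\left(-1329\right) \left(-268\right)}{3} = \frac{1}{3} \cdot 356172 = 118724$)
$\left(438061 - 316997\right) \left(6551 + E\right) = \left(438061 - 316997\right) \left(6551 + 118724\right) = 121064 \cdot 125275 = 15166292600$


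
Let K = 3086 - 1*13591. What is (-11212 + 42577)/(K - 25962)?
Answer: -31365/36467 ≈ -0.86009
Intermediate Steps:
K = -10505 (K = 3086 - 13591 = -10505)
(-11212 + 42577)/(K - 25962) = (-11212 + 42577)/(-10505 - 25962) = 31365/(-36467) = 31365*(-1/36467) = -31365/36467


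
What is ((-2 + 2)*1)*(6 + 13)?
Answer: 0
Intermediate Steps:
((-2 + 2)*1)*(6 + 13) = (0*1)*19 = 0*19 = 0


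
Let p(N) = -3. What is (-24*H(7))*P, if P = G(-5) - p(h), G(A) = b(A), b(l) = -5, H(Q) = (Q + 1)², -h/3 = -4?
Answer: 3072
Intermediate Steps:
h = 12 (h = -3*(-4) = 12)
H(Q) = (1 + Q)²
G(A) = -5
P = -2 (P = -5 - 1*(-3) = -5 + 3 = -2)
(-24*H(7))*P = -24*(1 + 7)²*(-2) = -24*8²*(-2) = -24*64*(-2) = -1536*(-2) = 3072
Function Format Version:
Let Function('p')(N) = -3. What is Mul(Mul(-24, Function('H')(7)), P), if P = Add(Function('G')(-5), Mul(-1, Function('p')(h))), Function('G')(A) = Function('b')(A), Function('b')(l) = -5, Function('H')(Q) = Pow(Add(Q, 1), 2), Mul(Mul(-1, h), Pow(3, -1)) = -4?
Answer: 3072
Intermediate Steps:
h = 12 (h = Mul(-3, -4) = 12)
Function('H')(Q) = Pow(Add(1, Q), 2)
Function('G')(A) = -5
P = -2 (P = Add(-5, Mul(-1, -3)) = Add(-5, 3) = -2)
Mul(Mul(-24, Function('H')(7)), P) = Mul(Mul(-24, Pow(Add(1, 7), 2)), -2) = Mul(Mul(-24, Pow(8, 2)), -2) = Mul(Mul(-24, 64), -2) = Mul(-1536, -2) = 3072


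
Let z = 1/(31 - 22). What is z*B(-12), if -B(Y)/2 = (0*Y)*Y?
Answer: 0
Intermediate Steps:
z = ⅑ (z = 1/9 = ⅑ ≈ 0.11111)
B(Y) = 0 (B(Y) = -2*0*Y*Y = -0*Y = -2*0 = 0)
z*B(-12) = (⅑)*0 = 0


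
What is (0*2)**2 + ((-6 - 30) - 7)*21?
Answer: -903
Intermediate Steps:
(0*2)**2 + ((-6 - 30) - 7)*21 = 0**2 + (-36 - 7)*21 = 0 - 43*21 = 0 - 903 = -903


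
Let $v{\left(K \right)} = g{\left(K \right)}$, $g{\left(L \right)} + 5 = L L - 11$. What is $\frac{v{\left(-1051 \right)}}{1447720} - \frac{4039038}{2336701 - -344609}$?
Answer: $- \frac{96188709567}{129392870440} \approx -0.74339$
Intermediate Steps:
$g{\left(L \right)} = -16 + L^{2}$ ($g{\left(L \right)} = -5 + \left(L L - 11\right) = -5 + \left(L^{2} - 11\right) = -5 + \left(-11 + L^{2}\right) = -16 + L^{2}$)
$v{\left(K \right)} = -16 + K^{2}$
$\frac{v{\left(-1051 \right)}}{1447720} - \frac{4039038}{2336701 - -344609} = \frac{-16 + \left(-1051\right)^{2}}{1447720} - \frac{4039038}{2336701 - -344609} = \left(-16 + 1104601\right) \frac{1}{1447720} - \frac{4039038}{2336701 + 344609} = 1104585 \cdot \frac{1}{1447720} - \frac{4039038}{2681310} = \frac{220917}{289544} - \frac{673173}{446885} = - \frac{96188709567}{129392870440}$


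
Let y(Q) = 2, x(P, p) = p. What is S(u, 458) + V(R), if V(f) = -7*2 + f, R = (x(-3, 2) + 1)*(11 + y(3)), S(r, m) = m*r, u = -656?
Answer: -300423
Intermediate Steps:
R = 39 (R = (2 + 1)*(11 + 2) = 3*13 = 39)
V(f) = -14 + f
S(u, 458) + V(R) = 458*(-656) + (-14 + 39) = -300448 + 25 = -300423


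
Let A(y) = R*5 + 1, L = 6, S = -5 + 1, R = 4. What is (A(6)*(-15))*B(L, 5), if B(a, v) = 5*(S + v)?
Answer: -1575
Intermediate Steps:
S = -4
B(a, v) = -20 + 5*v (B(a, v) = 5*(-4 + v) = -20 + 5*v)
A(y) = 21 (A(y) = 4*5 + 1 = 20 + 1 = 21)
(A(6)*(-15))*B(L, 5) = (21*(-15))*(-20 + 5*5) = -315*(-20 + 25) = -315*5 = -1575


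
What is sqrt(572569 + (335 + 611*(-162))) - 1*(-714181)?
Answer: 714181 + 3*sqrt(52658) ≈ 7.1487e+5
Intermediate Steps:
sqrt(572569 + (335 + 611*(-162))) - 1*(-714181) = sqrt(572569 + (335 - 98982)) + 714181 = sqrt(572569 - 98647) + 714181 = sqrt(473922) + 714181 = 3*sqrt(52658) + 714181 = 714181 + 3*sqrt(52658)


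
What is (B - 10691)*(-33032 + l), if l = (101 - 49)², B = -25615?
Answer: 1101088368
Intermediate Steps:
l = 2704 (l = 52² = 2704)
(B - 10691)*(-33032 + l) = (-25615 - 10691)*(-33032 + 2704) = -36306*(-30328) = 1101088368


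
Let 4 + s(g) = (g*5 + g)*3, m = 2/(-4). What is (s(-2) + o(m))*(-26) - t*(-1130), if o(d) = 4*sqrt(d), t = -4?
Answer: -3480 - 52*I*sqrt(2) ≈ -3480.0 - 73.539*I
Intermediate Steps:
m = -1/2 (m = 2*(-1/4) = -1/2 ≈ -0.50000)
s(g) = -4 + 18*g (s(g) = -4 + (g*5 + g)*3 = -4 + (5*g + g)*3 = -4 + (6*g)*3 = -4 + 18*g)
(s(-2) + o(m))*(-26) - t*(-1130) = ((-4 + 18*(-2)) + 4*sqrt(-1/2))*(-26) - (-4)*(-1130) = ((-4 - 36) + 4*(I*sqrt(2)/2))*(-26) - 1*4520 = (-40 + 2*I*sqrt(2))*(-26) - 4520 = (1040 - 52*I*sqrt(2)) - 4520 = -3480 - 52*I*sqrt(2)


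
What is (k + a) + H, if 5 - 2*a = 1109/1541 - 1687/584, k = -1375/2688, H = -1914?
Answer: -577828373243/302381184 ≈ -1910.9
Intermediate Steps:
k = -1375/2688 (k = -1375*1/2688 = -1375/2688 ≈ -0.51153)
a = 6451731/1799888 (a = 5/2 - (1109/1541 - 1687/584)/2 = 5/2 - 1/2*(-1952011/899944) = 5/2 + 1952011/1799888 = 6451731/1799888 ≈ 3.5845)
(k + a) + H = (-1375/2688 + 6451731/1799888) - 1914 = 929212933/302381184 - 1914 = -577828373243/302381184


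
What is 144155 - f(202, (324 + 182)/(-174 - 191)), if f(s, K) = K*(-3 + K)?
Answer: 19204239769/133225 ≈ 1.4415e+5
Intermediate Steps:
144155 - f(202, (324 + 182)/(-174 - 191)) = 144155 - (324 + 182)/(-174 - 191)*(-3 + (324 + 182)/(-174 - 191)) = 144155 - 506/(-365)*(-3 + 506/(-365)) = 144155 - 506*(-1/365)*(-3 + 506*(-1/365)) = 144155 - (-506)*(-3 - 506/365)/365 = 144155 - (-506)*(-1601)/(365*365) = 144155 - 1*810106/133225 = 144155 - 810106/133225 = 19204239769/133225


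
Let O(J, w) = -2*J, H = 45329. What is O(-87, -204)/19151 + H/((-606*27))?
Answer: -865248691/313348662 ≈ -2.7613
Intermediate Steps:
O(-87, -204)/19151 + H/((-606*27)) = -2*(-87)/19151 + 45329/((-606*27)) = 174*(1/19151) + 45329/(-16362) = 174/19151 + 45329*(-1/16362) = 174/19151 - 45329/16362 = -865248691/313348662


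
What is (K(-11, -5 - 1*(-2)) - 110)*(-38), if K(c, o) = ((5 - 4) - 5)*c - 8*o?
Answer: 1596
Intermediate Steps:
K(c, o) = -8*o - 4*c (K(c, o) = (1 - 5)*c - 8*o = -4*c - 8*o = -8*o - 4*c)
(K(-11, -5 - 1*(-2)) - 110)*(-38) = ((-8*(-5 - 1*(-2)) - 4*(-11)) - 110)*(-38) = ((-8*(-5 + 2) + 44) - 110)*(-38) = ((-8*(-3) + 44) - 110)*(-38) = ((24 + 44) - 110)*(-38) = (68 - 110)*(-38) = -42*(-38) = 1596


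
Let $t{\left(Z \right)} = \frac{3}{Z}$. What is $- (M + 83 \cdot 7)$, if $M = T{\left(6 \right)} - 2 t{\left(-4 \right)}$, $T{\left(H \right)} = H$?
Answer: $- \frac{1177}{2} \approx -588.5$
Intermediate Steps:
$M = \frac{15}{2}$ ($M = 6 - 2 \frac{3}{-4} = 6 - 2 \cdot 3 \left(- \frac{1}{4}\right) = 6 - - \frac{3}{2} = 6 + \frac{3}{2} = \frac{15}{2} \approx 7.5$)
$- (M + 83 \cdot 7) = - (\frac{15}{2} + 83 \cdot 7) = - (\frac{15}{2} + 581) = \left(-1\right) \frac{1177}{2} = - \frac{1177}{2}$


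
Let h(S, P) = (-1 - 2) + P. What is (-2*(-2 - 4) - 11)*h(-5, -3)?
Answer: -6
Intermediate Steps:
h(S, P) = -3 + P
(-2*(-2 - 4) - 11)*h(-5, -3) = (-2*(-2 - 4) - 11)*(-3 - 3) = (-2*(-6) - 11)*(-6) = (12 - 11)*(-6) = 1*(-6) = -6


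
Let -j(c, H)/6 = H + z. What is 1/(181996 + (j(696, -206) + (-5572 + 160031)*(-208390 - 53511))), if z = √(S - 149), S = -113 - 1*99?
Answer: -4494753703/181825297655689911325 + 38*I/545475892967069733975 ≈ -2.472e-11 + 6.9664e-20*I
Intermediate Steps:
S = -212 (S = -113 - 99 = -212)
z = 19*I (z = √(-212 - 149) = √(-361) = 19*I ≈ 19.0*I)
j(c, H) = -114*I - 6*H (j(c, H) = -6*(H + 19*I) = -114*I - 6*H)
1/(181996 + (j(696, -206) + (-5572 + 160031)*(-208390 - 53511))) = 1/(181996 + ((-114*I - 6*(-206)) + (-5572 + 160031)*(-208390 - 53511))) = 1/(181996 + ((-114*I + 1236) + 154459*(-261901))) = 1/(181996 + ((1236 - 114*I) - 40452966559)) = 1/(181996 + (-40452965323 - 114*I)) = 1/(-40452783327 - 114*I) = (-40452783327 + 114*I)/1636427678901209201925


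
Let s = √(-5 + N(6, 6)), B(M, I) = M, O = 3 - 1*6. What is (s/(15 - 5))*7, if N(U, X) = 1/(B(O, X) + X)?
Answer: 7*I*√42/30 ≈ 1.5122*I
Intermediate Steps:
O = -3 (O = 3 - 6 = -3)
N(U, X) = 1/(-3 + X)
s = I*√42/3 (s = √(-5 + 1/(-3 + 6)) = √(-5 + 1/3) = √(-5 + ⅓) = √(-14/3) = I*√42/3 ≈ 2.1602*I)
(s/(15 - 5))*7 = ((I*√42/3)/(15 - 5))*7 = ((I*√42/3)/10)*7 = ((I*√42/3)*(⅒))*7 = (I*√42/30)*7 = 7*I*√42/30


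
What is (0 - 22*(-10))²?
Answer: 48400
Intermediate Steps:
(0 - 22*(-10))² = (0 + 220)² = 220² = 48400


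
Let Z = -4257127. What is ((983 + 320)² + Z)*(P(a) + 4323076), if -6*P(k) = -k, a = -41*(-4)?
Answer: -11064196176860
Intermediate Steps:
a = 164
P(k) = k/6 (P(k) = -(-1)*k/6 = k/6)
((983 + 320)² + Z)*(P(a) + 4323076) = ((983 + 320)² - 4257127)*((⅙)*164 + 4323076) = (1303² - 4257127)*(82/3 + 4323076) = (1697809 - 4257127)*(12969310/3) = -2559318*12969310/3 = -11064196176860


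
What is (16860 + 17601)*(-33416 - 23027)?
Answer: -1945082223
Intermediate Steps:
(16860 + 17601)*(-33416 - 23027) = 34461*(-56443) = -1945082223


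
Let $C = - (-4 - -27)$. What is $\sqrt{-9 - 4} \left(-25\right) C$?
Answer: $575 i \sqrt{13} \approx 2073.2 i$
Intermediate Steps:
$C = -23$ ($C = - (-4 + 27) = \left(-1\right) 23 = -23$)
$\sqrt{-9 - 4} \left(-25\right) C = \sqrt{-9 - 4} \left(-25\right) \left(-23\right) = \sqrt{-13} \left(-25\right) \left(-23\right) = i \sqrt{13} \left(-25\right) \left(-23\right) = - 25 i \sqrt{13} \left(-23\right) = 575 i \sqrt{13}$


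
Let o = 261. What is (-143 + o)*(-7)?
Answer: -826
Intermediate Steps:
(-143 + o)*(-7) = (-143 + 261)*(-7) = 118*(-7) = -826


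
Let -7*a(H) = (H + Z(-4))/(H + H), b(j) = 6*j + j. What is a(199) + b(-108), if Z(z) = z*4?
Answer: -2106399/2786 ≈ -756.07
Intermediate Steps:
Z(z) = 4*z
b(j) = 7*j
a(H) = -(-16 + H)/(14*H) (a(H) = -(H + 4*(-4))/(7*(H + H)) = -(H - 16)/(7*(2*H)) = -(-16 + H)*1/(2*H)/7 = -(-16 + H)/(14*H))
a(199) + b(-108) = (1/14)*(16 - 1*199)/199 + 7*(-108) = (1/14)*(1/199)*(16 - 199) - 756 = (1/14)*(1/199)*(-183) - 756 = -183/2786 - 756 = -2106399/2786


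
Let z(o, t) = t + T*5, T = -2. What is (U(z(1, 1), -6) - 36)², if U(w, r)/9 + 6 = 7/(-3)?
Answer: 12321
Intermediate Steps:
z(o, t) = -10 + t (z(o, t) = t - 2*5 = t - 10 = -10 + t)
U(w, r) = -75 (U(w, r) = -54 + 9*(7/(-3)) = -54 + 9*(7*(-⅓)) = -54 + 9*(-7/3) = -54 - 21 = -75)
(U(z(1, 1), -6) - 36)² = (-75 - 36)² = (-111)² = 12321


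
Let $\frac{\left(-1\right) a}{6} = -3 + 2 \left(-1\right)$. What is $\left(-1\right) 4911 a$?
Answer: $-147330$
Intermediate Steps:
$a = 30$ ($a = - 6 \left(-3 + 2 \left(-1\right)\right) = - 6 \left(-3 - 2\right) = \left(-6\right) \left(-5\right) = 30$)
$\left(-1\right) 4911 a = \left(-1\right) 4911 \cdot 30 = \left(-4911\right) 30 = -147330$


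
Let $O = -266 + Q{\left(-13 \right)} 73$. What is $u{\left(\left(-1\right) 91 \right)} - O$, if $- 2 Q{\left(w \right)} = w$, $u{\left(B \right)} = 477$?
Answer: $\frac{537}{2} \approx 268.5$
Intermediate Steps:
$Q{\left(w \right)} = - \frac{w}{2}$
$O = \frac{417}{2}$ ($O = -266 + \left(- \frac{1}{2}\right) \left(-13\right) 73 = -266 + \frac{13}{2} \cdot 73 = -266 + \frac{949}{2} = \frac{417}{2} \approx 208.5$)
$u{\left(\left(-1\right) 91 \right)} - O = 477 - \frac{417}{2} = \frac{537}{2}$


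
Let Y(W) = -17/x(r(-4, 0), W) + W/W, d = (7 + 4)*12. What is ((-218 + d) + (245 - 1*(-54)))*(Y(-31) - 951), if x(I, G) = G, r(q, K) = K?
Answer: -6269229/31 ≈ -2.0223e+5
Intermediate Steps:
d = 132 (d = 11*12 = 132)
Y(W) = 1 - 17/W (Y(W) = -17/W + W/W = -17/W + 1 = 1 - 17/W)
((-218 + d) + (245 - 1*(-54)))*(Y(-31) - 951) = ((-218 + 132) + (245 - 1*(-54)))*((-17 - 31)/(-31) - 951) = (-86 + (245 + 54))*(-1/31*(-48) - 951) = (-86 + 299)*(48/31 - 951) = 213*(-29433/31) = -6269229/31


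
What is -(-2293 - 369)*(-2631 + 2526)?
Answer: -279510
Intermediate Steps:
-(-2293 - 369)*(-2631 + 2526) = -(-2662)*(-105) = -1*279510 = -279510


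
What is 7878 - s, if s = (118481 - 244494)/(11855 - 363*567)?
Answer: 1527938135/193966 ≈ 7877.4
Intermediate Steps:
s = 126013/193966 (s = -126013/(11855 - 205821) = -126013/(-193966) = -126013*(-1/193966) = 126013/193966 ≈ 0.64967)
7878 - s = 7878 - 1*126013/193966 = 7878 - 126013/193966 = 1527938135/193966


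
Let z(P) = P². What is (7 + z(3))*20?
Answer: 320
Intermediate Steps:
(7 + z(3))*20 = (7 + 3²)*20 = (7 + 9)*20 = 16*20 = 320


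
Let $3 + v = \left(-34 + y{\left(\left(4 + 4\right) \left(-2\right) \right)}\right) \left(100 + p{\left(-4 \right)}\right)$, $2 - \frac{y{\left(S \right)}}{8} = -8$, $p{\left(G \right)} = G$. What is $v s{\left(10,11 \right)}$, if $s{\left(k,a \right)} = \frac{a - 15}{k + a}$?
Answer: $- \frac{5884}{7} \approx -840.57$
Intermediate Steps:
$s{\left(k,a \right)} = \frac{-15 + a}{a + k}$
$y{\left(S \right)} = 80$ ($y{\left(S \right)} = 16 - -64 = 16 + 64 = 80$)
$v = 4413$ ($v = -3 + \left(-34 + 80\right) \left(100 - 4\right) = -3 + 46 \cdot 96 = -3 + 4416 = 4413$)
$v s{\left(10,11 \right)} = 4413 \frac{-15 + 11}{11 + 10} = 4413 \cdot \frac{1}{21} \left(-4\right) = 4413 \left(- \frac{4}{21}\right) = - \frac{5884}{7}$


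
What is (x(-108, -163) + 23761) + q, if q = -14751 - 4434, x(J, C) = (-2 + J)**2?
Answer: 16676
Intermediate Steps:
q = -19185
(x(-108, -163) + 23761) + q = ((-2 - 108)**2 + 23761) - 19185 = ((-110)**2 + 23761) - 19185 = (12100 + 23761) - 19185 = 35861 - 19185 = 16676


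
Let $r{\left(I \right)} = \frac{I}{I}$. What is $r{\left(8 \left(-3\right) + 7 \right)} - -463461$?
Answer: $463462$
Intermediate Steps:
$r{\left(I \right)} = 1$
$r{\left(8 \left(-3\right) + 7 \right)} - -463461 = 1 - -463461 = 1 + 463461 = 463462$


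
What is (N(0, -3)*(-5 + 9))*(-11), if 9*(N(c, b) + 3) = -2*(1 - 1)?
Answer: 132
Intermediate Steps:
N(c, b) = -3 (N(c, b) = -3 + (-2*(1 - 1))/9 = -3 + (-2*0)/9 = -3 + (⅑)*0 = -3 + 0 = -3)
(N(0, -3)*(-5 + 9))*(-11) = -3*(-5 + 9)*(-11) = -3*4*(-11) = -12*(-11) = 132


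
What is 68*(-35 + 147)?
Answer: 7616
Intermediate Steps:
68*(-35 + 147) = 68*112 = 7616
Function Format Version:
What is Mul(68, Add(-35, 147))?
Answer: 7616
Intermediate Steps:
Mul(68, Add(-35, 147)) = Mul(68, 112) = 7616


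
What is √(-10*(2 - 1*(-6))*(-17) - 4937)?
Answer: 7*I*√73 ≈ 59.808*I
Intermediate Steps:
√(-10*(2 - 1*(-6))*(-17) - 4937) = √(-10*(2 + 6)*(-17) - 4937) = √(-10*8*(-17) - 4937) = √(-80*(-17) - 4937) = √(1360 - 4937) = √(-3577) = 7*I*√73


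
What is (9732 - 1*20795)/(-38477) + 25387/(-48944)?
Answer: -435348127/1883218288 ≈ -0.23117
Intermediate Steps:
(9732 - 1*20795)/(-38477) + 25387/(-48944) = (9732 - 20795)*(-1/38477) + 25387*(-1/48944) = -11063*(-1/38477) - 25387/48944 = 11063/38477 - 25387/48944 = -435348127/1883218288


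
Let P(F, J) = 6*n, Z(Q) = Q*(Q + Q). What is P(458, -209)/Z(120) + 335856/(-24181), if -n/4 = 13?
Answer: -403341553/29017200 ≈ -13.900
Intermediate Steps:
n = -52 (n = -4*13 = -52)
Z(Q) = 2*Q² (Z(Q) = Q*(2*Q) = 2*Q²)
P(F, J) = -312 (P(F, J) = 6*(-52) = -312)
P(458, -209)/Z(120) + 335856/(-24181) = -312/(2*120²) + 335856/(-24181) = -312/(2*14400) + 335856*(-1/24181) = -312/28800 - 335856/24181 = -312*1/28800 - 335856/24181 = -13/1200 - 335856/24181 = -403341553/29017200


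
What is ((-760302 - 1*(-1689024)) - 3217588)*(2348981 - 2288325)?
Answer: -138833456096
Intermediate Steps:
((-760302 - 1*(-1689024)) - 3217588)*(2348981 - 2288325) = ((-760302 + 1689024) - 3217588)*60656 = (928722 - 3217588)*60656 = -2288866*60656 = -138833456096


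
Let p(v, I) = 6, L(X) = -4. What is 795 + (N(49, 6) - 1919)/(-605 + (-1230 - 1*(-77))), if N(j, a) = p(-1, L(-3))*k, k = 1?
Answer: 1399523/1758 ≈ 796.09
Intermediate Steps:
N(j, a) = 6 (N(j, a) = 6*1 = 6)
795 + (N(49, 6) - 1919)/(-605 + (-1230 - 1*(-77))) = 795 + (6 - 1919)/(-605 + (-1230 - 1*(-77))) = 795 - 1913/(-605 + (-1230 + 77)) = 795 - 1913/(-605 - 1153) = 795 - 1913/(-1758) = 795 - 1913*(-1/1758) = 795 + 1913/1758 = 1399523/1758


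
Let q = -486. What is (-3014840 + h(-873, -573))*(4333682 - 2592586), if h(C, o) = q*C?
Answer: -4510417135952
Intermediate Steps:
h(C, o) = -486*C
(-3014840 + h(-873, -573))*(4333682 - 2592586) = (-3014840 - 486*(-873))*(4333682 - 2592586) = (-3014840 + 424278)*1741096 = -2590562*1741096 = -4510417135952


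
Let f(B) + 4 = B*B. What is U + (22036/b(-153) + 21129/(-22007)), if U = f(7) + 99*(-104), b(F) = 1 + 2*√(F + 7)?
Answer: -131499762058/12874095 - 44072*I*√146/585 ≈ -10214.0 - 910.3*I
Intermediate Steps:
f(B) = -4 + B² (f(B) = -4 + B*B = -4 + B²)
b(F) = 1 + 2*√(7 + F)
U = -10251 (U = (-4 + 7²) + 99*(-104) = (-4 + 49) - 10296 = 45 - 10296 = -10251)
U + (22036/b(-153) + 21129/(-22007)) = -10251 + (22036/(1 + 2*√(7 - 153)) + 21129/(-22007)) = -10251 + (22036/(1 + 2*√(-146)) + 21129*(-1/22007)) = -10251 + (22036/(1 + 2*(I*√146)) - 21129/22007) = -10251 + (22036/(1 + 2*I*√146) - 21129/22007) = -10251 + (-21129/22007 + 22036/(1 + 2*I*√146)) = -225614886/22007 + 22036/(1 + 2*I*√146)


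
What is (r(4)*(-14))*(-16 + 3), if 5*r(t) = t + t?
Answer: 1456/5 ≈ 291.20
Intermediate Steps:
r(t) = 2*t/5 (r(t) = (t + t)/5 = (2*t)/5 = 2*t/5)
(r(4)*(-14))*(-16 + 3) = (((⅖)*4)*(-14))*(-16 + 3) = ((8/5)*(-14))*(-13) = -112/5*(-13) = 1456/5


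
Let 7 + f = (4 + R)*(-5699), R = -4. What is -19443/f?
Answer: 19443/7 ≈ 2777.6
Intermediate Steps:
f = -7 (f = -7 + (4 - 4)*(-5699) = -7 + 0*(-5699) = -7 + 0 = -7)
-19443/f = -19443/(-7) = -19443*(-1/7) = 19443/7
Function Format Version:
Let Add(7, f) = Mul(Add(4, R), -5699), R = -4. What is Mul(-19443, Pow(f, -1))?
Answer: Rational(19443, 7) ≈ 2777.6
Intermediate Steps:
f = -7 (f = Add(-7, Mul(Add(4, -4), -5699)) = Add(-7, Mul(0, -5699)) = Add(-7, 0) = -7)
Mul(-19443, Pow(f, -1)) = Mul(-19443, Pow(-7, -1)) = Mul(-19443, Rational(-1, 7)) = Rational(19443, 7)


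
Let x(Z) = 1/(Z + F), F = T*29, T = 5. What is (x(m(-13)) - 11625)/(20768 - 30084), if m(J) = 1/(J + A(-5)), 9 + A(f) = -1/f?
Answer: 183674891/147192800 ≈ 1.2479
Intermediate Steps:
F = 145 (F = 5*29 = 145)
A(f) = -9 - 1/f
m(J) = 1/(-44/5 + J) (m(J) = 1/(J + (-9 - 1/(-5))) = 1/(J + (-9 - 1*(-⅕))) = 1/(J + (-9 + ⅕)) = 1/(J - 44/5) = 1/(-44/5 + J))
x(Z) = 1/(145 + Z) (x(Z) = 1/(Z + 145) = 1/(145 + Z))
(x(m(-13)) - 11625)/(20768 - 30084) = (1/(145 + 5/(-44 + 5*(-13))) - 11625)/(20768 - 30084) = (1/(145 + 5/(-44 - 65)) - 11625)/(-9316) = (1/(145 + 5/(-109)) - 11625)*(-1/9316) = (1/(145 + 5*(-1/109)) - 11625)*(-1/9316) = (1/(145 - 5/109) - 11625)*(-1/9316) = (1/(15800/109) - 11625)*(-1/9316) = (109/15800 - 11625)*(-1/9316) = -183674891/15800*(-1/9316) = 183674891/147192800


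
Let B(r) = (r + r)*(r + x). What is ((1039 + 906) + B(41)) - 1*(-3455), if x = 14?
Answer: 9910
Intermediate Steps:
B(r) = 2*r*(14 + r) (B(r) = (r + r)*(r + 14) = (2*r)*(14 + r) = 2*r*(14 + r))
((1039 + 906) + B(41)) - 1*(-3455) = ((1039 + 906) + 2*41*(14 + 41)) - 1*(-3455) = (1945 + 2*41*55) + 3455 = (1945 + 4510) + 3455 = 6455 + 3455 = 9910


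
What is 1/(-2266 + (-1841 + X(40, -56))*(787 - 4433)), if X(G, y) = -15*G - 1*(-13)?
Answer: 1/8850222 ≈ 1.1299e-7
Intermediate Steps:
X(G, y) = 13 - 15*G (X(G, y) = -15*G + 13 = 13 - 15*G)
1/(-2266 + (-1841 + X(40, -56))*(787 - 4433)) = 1/(-2266 + (-1841 + (13 - 15*40))*(787 - 4433)) = 1/(-2266 + (-1841 + (13 - 600))*(-3646)) = 1/(-2266 + (-1841 - 587)*(-3646)) = 1/(-2266 - 2428*(-3646)) = 1/(-2266 + 8852488) = 1/8850222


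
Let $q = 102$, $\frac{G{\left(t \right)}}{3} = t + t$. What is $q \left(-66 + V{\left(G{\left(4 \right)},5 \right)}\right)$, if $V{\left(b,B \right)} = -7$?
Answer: $-7446$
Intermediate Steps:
$G{\left(t \right)} = 6 t$ ($G{\left(t \right)} = 3 \left(t + t\right) = 3 \cdot 2 t = 6 t$)
$q \left(-66 + V{\left(G{\left(4 \right)},5 \right)}\right) = 102 \left(-66 - 7\right) = 102 \left(-73\right) = -7446$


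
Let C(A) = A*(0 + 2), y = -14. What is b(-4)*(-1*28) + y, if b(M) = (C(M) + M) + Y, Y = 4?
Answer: 210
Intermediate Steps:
C(A) = 2*A (C(A) = A*2 = 2*A)
b(M) = 4 + 3*M (b(M) = (2*M + M) + 4 = 3*M + 4 = 4 + 3*M)
b(-4)*(-1*28) + y = (4 + 3*(-4))*(-1*28) - 14 = (4 - 12)*(-28) - 14 = -8*(-28) - 14 = 224 - 14 = 210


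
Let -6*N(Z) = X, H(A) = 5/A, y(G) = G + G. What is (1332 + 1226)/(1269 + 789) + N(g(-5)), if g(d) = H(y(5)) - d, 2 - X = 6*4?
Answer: 1684/343 ≈ 4.9096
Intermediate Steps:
y(G) = 2*G
X = -22 (X = 2 - 6*4 = 2 - 1*24 = 2 - 24 = -22)
g(d) = ½ - d (g(d) = 5/((2*5)) - d = 5/10 - d = 5*(⅒) - d = ½ - d)
N(Z) = 11/3 (N(Z) = -⅙*(-22) = 11/3)
(1332 + 1226)/(1269 + 789) + N(g(-5)) = (1332 + 1226)/(1269 + 789) + 11/3 = 2558/2058 + 11/3 = 2558*(1/2058) + 11/3 = 1279/1029 + 11/3 = 1684/343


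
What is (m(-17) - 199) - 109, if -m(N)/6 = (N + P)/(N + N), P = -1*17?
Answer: -314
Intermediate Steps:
P = -17
m(N) = -3*(-17 + N)/N (m(N) = -6*(N - 17)/(N + N) = -6*(-17 + N)/(2*N) = -6*(-17 + N)*1/(2*N) = -3*(-17 + N)/N)
(m(-17) - 199) - 109 = ((-3 + 51/(-17)) - 199) - 109 = ((-3 + 51*(-1/17)) - 199) - 109 = ((-3 - 3) - 199) - 109 = (-6 - 199) - 109 = -205 - 109 = -314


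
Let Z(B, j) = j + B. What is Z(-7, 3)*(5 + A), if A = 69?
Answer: -296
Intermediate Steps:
Z(B, j) = B + j
Z(-7, 3)*(5 + A) = (-7 + 3)*(5 + 69) = -4*74 = -296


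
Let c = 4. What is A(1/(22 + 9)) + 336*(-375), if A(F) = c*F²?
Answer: -121085996/961 ≈ -1.2600e+5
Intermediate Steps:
A(F) = 4*F²
A(1/(22 + 9)) + 336*(-375) = 4*(1/(22 + 9))² + 336*(-375) = 4*(1/31)² - 126000 = 4*(1/961) - 126000 = 4/961 - 126000 = -121085996/961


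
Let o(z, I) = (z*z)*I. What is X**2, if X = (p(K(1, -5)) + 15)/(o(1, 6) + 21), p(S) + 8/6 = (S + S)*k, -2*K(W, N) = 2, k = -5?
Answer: 5041/6561 ≈ 0.76833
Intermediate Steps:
K(W, N) = -1 (K(W, N) = -1/2*2 = -1)
o(z, I) = I*z**2 (o(z, I) = z**2*I = I*z**2)
p(S) = -4/3 - 10*S (p(S) = -4/3 + (S + S)*(-5) = -4/3 + (2*S)*(-5) = -4/3 - 10*S)
X = 71/81 (X = ((-4/3 - 10*(-1)) + 15)/(6*1**2 + 21) = ((-4/3 + 10) + 15)/(6*1 + 21) = (26/3 + 15)/(6 + 21) = (71/3)/27 = (71/3)*(1/27) = 71/81 ≈ 0.87654)
X**2 = (71/81)**2 = 5041/6561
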